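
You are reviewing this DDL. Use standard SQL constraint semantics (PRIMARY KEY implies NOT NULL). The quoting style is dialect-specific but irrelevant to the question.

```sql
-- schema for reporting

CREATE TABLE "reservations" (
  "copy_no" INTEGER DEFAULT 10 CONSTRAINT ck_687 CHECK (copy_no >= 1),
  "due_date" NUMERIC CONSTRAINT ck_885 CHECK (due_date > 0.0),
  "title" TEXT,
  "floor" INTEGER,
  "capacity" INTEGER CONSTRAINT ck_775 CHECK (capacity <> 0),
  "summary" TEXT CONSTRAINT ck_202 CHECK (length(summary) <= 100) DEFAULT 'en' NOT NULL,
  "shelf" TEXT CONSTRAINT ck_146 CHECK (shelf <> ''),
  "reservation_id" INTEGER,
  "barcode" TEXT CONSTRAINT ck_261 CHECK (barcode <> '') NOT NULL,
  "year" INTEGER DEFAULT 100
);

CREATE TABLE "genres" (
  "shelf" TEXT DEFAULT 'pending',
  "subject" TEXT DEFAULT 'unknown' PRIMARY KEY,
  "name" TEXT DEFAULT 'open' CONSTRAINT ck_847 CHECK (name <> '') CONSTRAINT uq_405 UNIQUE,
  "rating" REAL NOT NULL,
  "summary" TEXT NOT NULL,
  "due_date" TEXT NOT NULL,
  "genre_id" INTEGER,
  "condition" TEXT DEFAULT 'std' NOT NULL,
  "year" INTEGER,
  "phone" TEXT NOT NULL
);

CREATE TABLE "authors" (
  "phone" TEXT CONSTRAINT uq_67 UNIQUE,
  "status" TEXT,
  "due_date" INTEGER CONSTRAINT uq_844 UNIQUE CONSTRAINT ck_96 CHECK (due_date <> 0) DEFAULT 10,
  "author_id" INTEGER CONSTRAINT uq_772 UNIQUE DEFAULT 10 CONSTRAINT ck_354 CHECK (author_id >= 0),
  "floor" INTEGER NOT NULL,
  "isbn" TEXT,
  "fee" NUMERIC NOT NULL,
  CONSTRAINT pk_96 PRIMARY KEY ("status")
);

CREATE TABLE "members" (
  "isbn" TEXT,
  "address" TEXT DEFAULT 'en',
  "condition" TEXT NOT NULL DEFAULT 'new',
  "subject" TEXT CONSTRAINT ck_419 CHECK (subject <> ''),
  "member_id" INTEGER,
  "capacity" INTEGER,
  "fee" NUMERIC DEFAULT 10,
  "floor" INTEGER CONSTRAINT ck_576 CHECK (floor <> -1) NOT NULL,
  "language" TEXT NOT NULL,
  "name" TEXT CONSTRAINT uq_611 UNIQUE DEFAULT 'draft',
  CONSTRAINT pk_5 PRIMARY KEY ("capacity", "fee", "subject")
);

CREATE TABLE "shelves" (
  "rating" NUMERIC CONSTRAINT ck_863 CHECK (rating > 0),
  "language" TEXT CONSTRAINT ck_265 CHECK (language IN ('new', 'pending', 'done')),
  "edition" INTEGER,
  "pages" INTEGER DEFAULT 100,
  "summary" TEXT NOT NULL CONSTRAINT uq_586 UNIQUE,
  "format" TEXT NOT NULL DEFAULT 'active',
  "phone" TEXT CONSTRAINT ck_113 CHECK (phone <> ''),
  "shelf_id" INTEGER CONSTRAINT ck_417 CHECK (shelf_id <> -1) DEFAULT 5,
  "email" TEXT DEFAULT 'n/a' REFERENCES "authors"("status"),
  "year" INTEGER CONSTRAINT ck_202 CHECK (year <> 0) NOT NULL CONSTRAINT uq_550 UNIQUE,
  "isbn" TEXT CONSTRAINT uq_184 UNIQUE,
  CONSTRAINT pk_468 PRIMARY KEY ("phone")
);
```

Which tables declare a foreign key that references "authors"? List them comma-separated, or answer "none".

shelves

- shelves.email references authors(status).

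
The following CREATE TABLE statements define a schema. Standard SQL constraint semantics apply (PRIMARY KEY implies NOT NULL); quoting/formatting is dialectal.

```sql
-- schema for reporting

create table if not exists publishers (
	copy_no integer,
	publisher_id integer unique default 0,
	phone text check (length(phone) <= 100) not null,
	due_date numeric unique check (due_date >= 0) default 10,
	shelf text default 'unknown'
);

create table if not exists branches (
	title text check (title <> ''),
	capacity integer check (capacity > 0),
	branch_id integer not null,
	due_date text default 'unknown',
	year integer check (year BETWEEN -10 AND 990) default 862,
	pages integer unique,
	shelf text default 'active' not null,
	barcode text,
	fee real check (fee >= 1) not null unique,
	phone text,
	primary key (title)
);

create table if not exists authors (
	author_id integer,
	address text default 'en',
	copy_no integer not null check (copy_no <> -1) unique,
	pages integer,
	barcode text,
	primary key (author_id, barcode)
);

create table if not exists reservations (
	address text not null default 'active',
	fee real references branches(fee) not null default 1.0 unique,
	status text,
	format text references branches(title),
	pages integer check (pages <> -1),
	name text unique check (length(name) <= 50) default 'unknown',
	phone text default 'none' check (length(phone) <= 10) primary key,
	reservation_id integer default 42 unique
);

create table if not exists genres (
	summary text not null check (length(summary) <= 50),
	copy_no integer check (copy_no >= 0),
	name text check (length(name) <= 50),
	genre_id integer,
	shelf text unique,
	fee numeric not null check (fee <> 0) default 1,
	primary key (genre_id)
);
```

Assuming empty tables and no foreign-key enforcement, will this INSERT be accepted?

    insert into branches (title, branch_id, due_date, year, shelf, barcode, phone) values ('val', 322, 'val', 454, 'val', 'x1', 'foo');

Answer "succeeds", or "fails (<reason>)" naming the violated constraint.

fee is omitted from the column list and has no DEFAULT, so it would receive NULL.
But fee is declared NOT NULL.

fails (NOT NULL on fee)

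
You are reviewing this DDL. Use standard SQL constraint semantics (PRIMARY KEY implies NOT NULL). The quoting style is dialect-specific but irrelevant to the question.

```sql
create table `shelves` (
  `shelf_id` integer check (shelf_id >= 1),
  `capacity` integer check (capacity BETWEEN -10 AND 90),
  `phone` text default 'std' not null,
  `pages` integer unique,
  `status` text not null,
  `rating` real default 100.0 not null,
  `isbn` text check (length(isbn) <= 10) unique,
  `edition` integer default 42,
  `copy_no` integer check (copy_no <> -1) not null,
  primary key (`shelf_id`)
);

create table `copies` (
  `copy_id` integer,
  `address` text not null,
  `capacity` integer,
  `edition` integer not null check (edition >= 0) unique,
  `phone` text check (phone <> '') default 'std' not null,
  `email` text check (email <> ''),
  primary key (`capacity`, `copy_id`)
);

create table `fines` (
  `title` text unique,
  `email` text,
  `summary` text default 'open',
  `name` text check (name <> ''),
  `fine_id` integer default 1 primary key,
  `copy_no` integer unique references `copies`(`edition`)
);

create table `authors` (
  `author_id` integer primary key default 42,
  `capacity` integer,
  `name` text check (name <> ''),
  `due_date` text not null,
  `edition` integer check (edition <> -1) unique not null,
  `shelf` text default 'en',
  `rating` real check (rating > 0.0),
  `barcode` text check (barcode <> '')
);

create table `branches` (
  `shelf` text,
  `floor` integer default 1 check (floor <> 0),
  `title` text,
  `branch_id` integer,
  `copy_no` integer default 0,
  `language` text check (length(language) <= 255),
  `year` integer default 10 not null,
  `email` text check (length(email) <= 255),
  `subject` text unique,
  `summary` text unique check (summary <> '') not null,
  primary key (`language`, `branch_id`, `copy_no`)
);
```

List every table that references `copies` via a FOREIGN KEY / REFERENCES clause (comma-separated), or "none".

fines

- fines.copy_no references copies(edition).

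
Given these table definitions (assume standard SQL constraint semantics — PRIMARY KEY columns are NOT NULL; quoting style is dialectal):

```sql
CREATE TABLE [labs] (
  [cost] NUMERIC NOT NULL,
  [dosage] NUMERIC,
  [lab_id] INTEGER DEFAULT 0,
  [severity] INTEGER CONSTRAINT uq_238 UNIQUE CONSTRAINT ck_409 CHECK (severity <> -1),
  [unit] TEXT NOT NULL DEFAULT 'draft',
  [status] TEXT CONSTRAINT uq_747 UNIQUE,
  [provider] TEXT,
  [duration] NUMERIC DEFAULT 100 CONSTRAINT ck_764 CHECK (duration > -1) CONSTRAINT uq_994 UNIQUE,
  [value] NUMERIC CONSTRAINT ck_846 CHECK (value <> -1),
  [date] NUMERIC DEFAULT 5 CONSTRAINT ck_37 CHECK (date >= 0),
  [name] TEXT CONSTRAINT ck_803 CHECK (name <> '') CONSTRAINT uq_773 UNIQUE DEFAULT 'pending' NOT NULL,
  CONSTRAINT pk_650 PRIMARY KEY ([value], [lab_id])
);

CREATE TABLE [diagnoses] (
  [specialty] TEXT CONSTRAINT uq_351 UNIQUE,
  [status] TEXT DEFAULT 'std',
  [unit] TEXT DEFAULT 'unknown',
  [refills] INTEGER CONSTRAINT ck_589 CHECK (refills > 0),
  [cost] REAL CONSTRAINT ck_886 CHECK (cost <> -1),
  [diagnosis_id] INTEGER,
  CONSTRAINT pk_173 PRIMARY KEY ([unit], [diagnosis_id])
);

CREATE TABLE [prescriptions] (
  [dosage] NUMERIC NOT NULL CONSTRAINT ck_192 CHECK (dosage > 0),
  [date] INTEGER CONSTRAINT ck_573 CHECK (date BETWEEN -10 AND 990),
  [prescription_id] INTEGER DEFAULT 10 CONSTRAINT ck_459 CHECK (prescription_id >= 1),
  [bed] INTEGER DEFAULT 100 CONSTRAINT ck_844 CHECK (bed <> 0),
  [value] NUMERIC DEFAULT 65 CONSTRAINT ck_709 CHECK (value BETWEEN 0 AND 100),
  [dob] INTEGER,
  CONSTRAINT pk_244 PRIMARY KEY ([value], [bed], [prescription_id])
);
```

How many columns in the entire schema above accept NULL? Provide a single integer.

labs: 6 nullable (dosage, severity, status, provider, duration, date — PK (value, lab_id) and explicit NOT NULL columns excluded).
diagnoses: 4 nullable (specialty, status, refills, cost — PK (unit, diagnosis_id) and explicit NOT NULL columns excluded).
prescriptions: 2 nullable (date, dob — PK (value, bed, prescription_id) and explicit NOT NULL columns excluded).
Total: 6 + 4 + 2 = 12.

12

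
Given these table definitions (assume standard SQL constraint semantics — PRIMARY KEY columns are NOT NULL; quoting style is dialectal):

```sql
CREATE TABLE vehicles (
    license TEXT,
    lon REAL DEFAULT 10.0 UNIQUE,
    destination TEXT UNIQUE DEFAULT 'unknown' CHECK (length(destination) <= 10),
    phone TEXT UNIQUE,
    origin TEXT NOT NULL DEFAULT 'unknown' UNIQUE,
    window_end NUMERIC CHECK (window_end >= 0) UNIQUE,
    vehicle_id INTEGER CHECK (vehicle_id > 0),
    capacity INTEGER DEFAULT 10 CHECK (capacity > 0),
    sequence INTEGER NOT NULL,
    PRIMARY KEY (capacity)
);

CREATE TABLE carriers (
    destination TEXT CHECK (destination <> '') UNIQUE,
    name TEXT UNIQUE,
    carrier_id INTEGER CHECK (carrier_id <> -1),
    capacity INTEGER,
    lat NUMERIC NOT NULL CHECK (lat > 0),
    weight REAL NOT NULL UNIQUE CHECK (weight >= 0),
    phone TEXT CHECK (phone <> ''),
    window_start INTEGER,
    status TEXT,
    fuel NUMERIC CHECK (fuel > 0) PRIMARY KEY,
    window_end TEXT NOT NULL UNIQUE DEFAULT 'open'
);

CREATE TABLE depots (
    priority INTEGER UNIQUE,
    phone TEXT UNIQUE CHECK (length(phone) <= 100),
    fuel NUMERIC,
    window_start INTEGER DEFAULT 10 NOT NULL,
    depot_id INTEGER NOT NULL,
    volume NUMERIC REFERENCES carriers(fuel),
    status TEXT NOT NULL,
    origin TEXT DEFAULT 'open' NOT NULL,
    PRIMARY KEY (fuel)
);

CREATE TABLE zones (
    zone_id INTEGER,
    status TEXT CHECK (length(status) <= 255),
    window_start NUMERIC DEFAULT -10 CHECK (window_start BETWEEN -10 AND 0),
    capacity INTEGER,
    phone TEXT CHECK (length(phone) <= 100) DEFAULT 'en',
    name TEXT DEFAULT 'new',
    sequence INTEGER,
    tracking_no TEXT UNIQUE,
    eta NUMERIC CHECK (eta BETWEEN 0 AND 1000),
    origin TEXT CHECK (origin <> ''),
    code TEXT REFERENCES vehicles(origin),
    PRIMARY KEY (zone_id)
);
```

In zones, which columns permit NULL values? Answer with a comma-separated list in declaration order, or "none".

status, window_start, capacity, phone, name, sequence, tracking_no, eta, origin, code

- zone_id: part of the PRIMARY KEY, which implies NOT NULL → not nullable.
- status: CHECK does not forbid NULL (a CHECK constraint passes when its expression is NULL) → nullable.
- window_start: CHECK does not forbid NULL (a CHECK constraint passes when its expression is NULL) → nullable.
- capacity: no NOT NULL constraint applies → nullable.
- phone: CHECK does not forbid NULL (a CHECK constraint passes when its expression is NULL) → nullable.
- name: DEFAULT only fills an omitted column; an explicit NULL is still allowed → nullable.
- sequence: no NOT NULL constraint applies → nullable.
- tracking_no: UNIQUE does not imply NOT NULL → nullable.
- eta: CHECK does not forbid NULL (a CHECK constraint passes when its expression is NULL) → nullable.
- origin: CHECK does not forbid NULL (a CHECK constraint passes when its expression is NULL) → nullable.
- code: a foreign key column may be NULL unless separately constrained → nullable.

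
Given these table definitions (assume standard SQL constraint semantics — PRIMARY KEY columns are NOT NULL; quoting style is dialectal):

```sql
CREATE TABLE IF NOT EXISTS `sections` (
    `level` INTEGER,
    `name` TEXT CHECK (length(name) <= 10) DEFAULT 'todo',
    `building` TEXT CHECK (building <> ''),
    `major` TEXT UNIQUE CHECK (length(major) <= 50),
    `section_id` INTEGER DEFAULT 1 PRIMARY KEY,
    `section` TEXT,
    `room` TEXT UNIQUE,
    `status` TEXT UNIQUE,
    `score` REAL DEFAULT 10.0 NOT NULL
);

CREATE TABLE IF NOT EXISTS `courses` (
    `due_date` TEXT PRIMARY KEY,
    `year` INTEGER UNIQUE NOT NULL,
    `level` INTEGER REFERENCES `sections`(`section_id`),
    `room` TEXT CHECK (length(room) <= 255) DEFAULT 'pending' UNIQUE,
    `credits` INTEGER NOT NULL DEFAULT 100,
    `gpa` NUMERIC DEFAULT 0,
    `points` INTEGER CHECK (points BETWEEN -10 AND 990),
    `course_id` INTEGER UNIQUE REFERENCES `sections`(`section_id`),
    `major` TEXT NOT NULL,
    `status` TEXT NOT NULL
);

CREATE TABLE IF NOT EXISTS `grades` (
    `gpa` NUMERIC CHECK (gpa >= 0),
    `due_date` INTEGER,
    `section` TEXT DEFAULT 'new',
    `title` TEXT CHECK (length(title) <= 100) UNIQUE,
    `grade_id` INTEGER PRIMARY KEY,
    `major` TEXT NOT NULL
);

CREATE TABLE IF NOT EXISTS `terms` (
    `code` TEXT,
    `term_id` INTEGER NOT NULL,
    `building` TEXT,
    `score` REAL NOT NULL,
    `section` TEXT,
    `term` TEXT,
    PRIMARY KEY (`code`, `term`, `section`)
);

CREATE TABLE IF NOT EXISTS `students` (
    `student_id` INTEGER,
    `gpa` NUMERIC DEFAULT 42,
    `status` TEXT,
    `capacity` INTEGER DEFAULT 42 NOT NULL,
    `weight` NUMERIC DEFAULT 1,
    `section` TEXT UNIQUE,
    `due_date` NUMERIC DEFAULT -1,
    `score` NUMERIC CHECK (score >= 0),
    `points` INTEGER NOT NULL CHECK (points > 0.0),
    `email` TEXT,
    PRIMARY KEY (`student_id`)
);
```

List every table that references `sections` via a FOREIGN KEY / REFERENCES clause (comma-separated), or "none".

courses

- courses.level references sections(section_id).
- courses.course_id references sections(section_id).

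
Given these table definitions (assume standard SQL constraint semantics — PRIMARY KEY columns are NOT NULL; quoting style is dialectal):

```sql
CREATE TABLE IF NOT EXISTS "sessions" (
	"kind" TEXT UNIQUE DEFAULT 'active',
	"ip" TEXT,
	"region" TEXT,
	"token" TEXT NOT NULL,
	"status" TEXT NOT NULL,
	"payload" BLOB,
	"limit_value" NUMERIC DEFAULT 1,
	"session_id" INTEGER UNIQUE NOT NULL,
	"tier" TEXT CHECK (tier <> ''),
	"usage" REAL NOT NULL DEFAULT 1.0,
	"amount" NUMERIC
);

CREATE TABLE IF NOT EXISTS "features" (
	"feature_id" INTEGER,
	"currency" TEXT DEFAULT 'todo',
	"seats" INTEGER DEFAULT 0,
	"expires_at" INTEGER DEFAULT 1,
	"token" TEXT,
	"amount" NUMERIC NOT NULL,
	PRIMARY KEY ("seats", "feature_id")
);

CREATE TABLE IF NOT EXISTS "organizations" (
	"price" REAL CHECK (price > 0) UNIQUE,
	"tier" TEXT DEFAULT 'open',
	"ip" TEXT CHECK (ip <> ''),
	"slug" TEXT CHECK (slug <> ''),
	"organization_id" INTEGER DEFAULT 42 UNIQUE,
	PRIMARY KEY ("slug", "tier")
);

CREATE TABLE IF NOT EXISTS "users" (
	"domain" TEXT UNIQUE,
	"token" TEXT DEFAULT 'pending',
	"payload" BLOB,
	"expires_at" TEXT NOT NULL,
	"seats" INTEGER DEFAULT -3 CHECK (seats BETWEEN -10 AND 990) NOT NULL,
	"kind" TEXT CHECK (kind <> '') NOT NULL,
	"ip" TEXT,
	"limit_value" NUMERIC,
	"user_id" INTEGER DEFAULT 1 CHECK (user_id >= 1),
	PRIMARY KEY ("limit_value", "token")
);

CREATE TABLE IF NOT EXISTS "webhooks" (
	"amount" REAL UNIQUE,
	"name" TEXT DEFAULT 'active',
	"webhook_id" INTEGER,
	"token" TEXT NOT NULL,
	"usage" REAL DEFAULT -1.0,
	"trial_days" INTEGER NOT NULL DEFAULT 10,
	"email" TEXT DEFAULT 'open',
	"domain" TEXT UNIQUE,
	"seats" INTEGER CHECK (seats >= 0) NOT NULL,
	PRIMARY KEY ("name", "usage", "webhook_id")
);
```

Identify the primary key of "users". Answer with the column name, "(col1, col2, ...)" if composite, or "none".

A table-level PRIMARY KEY clause names 2 columns: limit_value, token.
This is a composite key — the combination is unique, not each column individually.

(limit_value, token)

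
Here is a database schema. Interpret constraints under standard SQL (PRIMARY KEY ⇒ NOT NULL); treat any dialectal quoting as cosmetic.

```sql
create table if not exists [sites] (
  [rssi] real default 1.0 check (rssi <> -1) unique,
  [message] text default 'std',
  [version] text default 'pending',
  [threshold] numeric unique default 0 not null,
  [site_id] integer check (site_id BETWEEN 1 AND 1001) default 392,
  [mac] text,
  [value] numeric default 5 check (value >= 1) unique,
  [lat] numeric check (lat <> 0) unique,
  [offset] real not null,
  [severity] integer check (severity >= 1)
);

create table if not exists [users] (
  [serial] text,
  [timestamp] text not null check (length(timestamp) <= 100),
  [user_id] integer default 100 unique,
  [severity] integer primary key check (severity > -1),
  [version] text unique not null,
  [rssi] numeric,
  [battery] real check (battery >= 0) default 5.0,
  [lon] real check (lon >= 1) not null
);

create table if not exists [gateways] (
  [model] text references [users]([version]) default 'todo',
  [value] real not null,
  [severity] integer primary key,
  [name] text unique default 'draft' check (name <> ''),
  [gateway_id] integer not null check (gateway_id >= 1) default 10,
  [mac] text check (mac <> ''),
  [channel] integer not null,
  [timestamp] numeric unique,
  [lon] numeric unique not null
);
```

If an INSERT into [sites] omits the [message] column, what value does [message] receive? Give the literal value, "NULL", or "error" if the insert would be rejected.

message has an explicit DEFAULT 'std'.
When the column is omitted from an INSERT, that default is used.

'std'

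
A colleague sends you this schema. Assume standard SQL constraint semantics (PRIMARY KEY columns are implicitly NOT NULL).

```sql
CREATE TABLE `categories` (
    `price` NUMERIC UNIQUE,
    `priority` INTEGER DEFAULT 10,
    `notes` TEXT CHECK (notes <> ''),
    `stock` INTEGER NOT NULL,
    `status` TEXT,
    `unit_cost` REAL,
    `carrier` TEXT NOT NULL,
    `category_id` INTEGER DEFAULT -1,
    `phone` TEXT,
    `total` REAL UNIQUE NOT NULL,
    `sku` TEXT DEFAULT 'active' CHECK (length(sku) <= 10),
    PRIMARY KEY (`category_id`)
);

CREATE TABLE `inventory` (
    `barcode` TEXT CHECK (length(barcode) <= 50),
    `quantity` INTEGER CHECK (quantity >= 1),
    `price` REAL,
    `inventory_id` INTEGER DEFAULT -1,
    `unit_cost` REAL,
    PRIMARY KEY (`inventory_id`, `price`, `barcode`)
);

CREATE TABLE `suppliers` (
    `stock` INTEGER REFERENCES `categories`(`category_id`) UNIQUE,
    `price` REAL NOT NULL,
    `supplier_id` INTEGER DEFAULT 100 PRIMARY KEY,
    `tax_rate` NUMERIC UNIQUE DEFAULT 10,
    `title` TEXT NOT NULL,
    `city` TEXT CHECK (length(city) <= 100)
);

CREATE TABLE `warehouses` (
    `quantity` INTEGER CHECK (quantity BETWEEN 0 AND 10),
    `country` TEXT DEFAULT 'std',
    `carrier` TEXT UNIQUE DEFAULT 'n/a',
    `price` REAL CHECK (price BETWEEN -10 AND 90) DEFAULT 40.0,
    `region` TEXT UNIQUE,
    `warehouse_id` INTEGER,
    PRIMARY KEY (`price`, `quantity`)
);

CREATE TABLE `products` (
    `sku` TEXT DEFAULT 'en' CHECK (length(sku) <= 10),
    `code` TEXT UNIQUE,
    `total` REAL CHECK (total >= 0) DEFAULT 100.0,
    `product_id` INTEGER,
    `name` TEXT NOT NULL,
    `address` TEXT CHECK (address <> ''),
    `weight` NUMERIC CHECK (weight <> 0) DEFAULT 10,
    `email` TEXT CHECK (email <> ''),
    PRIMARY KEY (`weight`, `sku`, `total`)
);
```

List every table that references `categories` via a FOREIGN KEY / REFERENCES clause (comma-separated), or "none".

- suppliers.stock references categories(category_id).

suppliers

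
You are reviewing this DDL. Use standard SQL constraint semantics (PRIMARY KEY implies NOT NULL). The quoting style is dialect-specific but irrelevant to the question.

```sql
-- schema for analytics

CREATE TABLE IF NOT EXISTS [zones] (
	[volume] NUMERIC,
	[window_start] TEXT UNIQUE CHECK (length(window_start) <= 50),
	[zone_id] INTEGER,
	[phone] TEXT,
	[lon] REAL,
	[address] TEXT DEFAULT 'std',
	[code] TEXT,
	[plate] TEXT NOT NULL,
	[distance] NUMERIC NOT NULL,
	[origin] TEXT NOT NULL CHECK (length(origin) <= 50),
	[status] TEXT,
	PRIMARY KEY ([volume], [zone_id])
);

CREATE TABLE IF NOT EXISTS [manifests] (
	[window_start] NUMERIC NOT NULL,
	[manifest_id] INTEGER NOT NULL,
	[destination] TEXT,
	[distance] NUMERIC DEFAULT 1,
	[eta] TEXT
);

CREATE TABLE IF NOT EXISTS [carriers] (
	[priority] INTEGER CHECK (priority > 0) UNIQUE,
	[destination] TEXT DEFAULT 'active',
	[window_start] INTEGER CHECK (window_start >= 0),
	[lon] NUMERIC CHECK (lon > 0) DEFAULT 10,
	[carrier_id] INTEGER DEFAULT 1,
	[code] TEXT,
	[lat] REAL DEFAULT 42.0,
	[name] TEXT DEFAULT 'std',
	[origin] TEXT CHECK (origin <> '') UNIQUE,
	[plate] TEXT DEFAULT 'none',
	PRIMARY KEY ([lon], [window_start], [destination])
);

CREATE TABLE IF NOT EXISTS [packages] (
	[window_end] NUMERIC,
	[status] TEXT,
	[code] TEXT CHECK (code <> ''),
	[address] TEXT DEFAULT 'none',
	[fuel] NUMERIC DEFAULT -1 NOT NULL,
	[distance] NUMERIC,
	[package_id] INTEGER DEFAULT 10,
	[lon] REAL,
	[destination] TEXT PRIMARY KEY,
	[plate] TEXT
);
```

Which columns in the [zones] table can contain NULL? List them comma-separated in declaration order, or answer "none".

- volume: part of the PRIMARY KEY, which implies NOT NULL → not nullable.
- window_start: CHECK does not forbid NULL (a CHECK constraint passes when its expression is NULL) → nullable.
- zone_id: part of the PRIMARY KEY, which implies NOT NULL → not nullable.
- phone: no NOT NULL constraint applies → nullable.
- lon: no NOT NULL constraint applies → nullable.
- address: DEFAULT only fills an omitted column; an explicit NULL is still allowed → nullable.
- code: no NOT NULL constraint applies → nullable.
- plate: declared NOT NULL → not nullable.
- distance: declared NOT NULL → not nullable.
- origin: declared NOT NULL → not nullable.
- status: no NOT NULL constraint applies → nullable.

window_start, phone, lon, address, code, status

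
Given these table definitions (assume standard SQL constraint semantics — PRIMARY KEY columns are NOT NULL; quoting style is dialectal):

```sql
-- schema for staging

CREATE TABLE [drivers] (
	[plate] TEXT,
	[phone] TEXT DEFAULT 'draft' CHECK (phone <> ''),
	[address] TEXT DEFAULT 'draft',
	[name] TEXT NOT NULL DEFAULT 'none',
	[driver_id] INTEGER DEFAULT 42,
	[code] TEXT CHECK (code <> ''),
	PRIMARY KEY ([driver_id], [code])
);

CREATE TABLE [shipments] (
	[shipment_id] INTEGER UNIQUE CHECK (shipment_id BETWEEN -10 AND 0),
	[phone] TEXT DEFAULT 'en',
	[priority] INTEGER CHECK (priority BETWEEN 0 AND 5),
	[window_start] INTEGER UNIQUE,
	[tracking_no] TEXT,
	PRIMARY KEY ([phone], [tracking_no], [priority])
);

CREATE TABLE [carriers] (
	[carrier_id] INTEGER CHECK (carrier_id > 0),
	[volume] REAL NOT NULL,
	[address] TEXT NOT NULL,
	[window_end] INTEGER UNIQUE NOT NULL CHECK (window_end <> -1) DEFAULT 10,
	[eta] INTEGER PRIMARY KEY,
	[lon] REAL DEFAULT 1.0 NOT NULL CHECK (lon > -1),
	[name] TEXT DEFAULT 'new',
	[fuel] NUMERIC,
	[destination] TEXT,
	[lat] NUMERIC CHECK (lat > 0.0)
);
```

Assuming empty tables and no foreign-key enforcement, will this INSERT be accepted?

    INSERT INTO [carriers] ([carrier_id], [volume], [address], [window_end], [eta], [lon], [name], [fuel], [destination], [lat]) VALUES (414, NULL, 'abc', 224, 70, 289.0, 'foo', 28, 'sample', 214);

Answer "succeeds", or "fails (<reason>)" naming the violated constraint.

volume is explicitly set to NULL, but volume is declared NOT NULL.

fails (NOT NULL on volume)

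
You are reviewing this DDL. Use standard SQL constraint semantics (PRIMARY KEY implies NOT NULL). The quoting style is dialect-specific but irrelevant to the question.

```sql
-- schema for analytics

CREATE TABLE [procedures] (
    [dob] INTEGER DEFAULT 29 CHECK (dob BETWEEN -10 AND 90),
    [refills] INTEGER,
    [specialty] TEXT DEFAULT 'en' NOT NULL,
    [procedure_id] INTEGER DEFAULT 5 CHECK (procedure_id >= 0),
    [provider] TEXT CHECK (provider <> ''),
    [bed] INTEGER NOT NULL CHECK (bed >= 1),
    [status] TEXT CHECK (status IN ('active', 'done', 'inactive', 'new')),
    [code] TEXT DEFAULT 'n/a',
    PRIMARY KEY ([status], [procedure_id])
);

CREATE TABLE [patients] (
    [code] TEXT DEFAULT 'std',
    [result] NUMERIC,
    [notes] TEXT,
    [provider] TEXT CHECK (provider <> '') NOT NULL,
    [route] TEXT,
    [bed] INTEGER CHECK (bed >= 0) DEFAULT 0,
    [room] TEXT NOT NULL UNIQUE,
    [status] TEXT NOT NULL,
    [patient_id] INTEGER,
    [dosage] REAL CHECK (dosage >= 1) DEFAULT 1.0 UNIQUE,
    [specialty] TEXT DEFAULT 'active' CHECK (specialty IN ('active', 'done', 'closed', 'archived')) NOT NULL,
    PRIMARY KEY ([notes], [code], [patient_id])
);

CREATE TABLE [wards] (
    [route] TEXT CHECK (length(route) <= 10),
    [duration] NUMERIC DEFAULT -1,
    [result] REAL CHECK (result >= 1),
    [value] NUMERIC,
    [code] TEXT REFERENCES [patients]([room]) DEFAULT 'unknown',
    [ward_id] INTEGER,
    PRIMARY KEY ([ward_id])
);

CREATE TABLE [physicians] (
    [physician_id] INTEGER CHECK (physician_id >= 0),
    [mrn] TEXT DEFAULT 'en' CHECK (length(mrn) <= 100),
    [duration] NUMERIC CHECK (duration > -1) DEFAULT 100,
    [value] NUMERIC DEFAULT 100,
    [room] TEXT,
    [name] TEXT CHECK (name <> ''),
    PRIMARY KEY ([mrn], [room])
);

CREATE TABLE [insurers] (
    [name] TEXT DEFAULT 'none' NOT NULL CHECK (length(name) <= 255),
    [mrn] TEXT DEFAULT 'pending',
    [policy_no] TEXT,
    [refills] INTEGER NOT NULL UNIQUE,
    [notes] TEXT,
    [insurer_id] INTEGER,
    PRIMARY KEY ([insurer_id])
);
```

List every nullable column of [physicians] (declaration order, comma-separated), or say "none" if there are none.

physician_id, duration, value, name

- physician_id: CHECK does not forbid NULL (a CHECK constraint passes when its expression is NULL) → nullable.
- mrn: part of the PRIMARY KEY, which implies NOT NULL → not nullable.
- duration: CHECK does not forbid NULL (a CHECK constraint passes when its expression is NULL) → nullable.
- value: DEFAULT only fills an omitted column; an explicit NULL is still allowed → nullable.
- room: part of the PRIMARY KEY, which implies NOT NULL → not nullable.
- name: CHECK does not forbid NULL (a CHECK constraint passes when its expression is NULL) → nullable.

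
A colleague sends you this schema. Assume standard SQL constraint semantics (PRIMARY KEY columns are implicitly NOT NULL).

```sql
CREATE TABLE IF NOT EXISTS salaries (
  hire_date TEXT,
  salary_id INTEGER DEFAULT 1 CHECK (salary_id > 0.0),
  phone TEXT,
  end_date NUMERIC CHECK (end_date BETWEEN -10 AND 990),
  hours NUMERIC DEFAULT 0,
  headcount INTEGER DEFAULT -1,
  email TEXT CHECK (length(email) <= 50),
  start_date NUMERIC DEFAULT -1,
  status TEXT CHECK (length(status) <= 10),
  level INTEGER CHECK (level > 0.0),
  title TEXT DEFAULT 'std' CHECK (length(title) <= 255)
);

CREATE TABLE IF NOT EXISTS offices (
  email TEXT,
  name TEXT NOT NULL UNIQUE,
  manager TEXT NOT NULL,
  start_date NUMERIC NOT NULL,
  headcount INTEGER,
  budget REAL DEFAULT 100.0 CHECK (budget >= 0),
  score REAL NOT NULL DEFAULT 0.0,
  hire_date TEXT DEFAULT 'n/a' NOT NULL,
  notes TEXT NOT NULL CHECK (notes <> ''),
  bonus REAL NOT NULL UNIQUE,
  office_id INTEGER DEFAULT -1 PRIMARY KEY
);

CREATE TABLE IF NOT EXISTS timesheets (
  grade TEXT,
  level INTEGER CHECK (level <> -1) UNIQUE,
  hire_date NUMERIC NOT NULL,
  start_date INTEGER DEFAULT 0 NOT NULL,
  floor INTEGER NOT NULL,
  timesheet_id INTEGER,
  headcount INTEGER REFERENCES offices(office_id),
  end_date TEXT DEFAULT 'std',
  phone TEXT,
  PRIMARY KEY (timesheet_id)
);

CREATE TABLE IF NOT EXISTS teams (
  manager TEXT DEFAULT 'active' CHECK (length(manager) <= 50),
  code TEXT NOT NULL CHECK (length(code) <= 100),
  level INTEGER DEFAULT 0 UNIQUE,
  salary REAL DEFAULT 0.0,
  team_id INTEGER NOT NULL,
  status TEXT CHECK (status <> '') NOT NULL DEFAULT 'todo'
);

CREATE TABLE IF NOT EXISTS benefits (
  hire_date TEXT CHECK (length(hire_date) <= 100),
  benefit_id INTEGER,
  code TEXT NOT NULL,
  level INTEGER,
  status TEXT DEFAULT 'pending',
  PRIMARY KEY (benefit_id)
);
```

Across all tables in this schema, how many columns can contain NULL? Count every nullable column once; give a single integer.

25

salaries: 11 nullable (hire_date, salary_id, phone, end_date, hours, headcount, email, start_date, status, level, title — PK none and explicit NOT NULL columns excluded).
offices: 3 nullable (email, headcount, budget — PK (office_id) and explicit NOT NULL columns excluded).
timesheets: 5 nullable (grade, level, headcount, end_date, phone — PK (timesheet_id) and explicit NOT NULL columns excluded).
teams: 3 nullable (manager, level, salary — PK none and explicit NOT NULL columns excluded).
benefits: 3 nullable (hire_date, level, status — PK (benefit_id) and explicit NOT NULL columns excluded).
Total: 11 + 3 + 5 + 3 + 3 = 25.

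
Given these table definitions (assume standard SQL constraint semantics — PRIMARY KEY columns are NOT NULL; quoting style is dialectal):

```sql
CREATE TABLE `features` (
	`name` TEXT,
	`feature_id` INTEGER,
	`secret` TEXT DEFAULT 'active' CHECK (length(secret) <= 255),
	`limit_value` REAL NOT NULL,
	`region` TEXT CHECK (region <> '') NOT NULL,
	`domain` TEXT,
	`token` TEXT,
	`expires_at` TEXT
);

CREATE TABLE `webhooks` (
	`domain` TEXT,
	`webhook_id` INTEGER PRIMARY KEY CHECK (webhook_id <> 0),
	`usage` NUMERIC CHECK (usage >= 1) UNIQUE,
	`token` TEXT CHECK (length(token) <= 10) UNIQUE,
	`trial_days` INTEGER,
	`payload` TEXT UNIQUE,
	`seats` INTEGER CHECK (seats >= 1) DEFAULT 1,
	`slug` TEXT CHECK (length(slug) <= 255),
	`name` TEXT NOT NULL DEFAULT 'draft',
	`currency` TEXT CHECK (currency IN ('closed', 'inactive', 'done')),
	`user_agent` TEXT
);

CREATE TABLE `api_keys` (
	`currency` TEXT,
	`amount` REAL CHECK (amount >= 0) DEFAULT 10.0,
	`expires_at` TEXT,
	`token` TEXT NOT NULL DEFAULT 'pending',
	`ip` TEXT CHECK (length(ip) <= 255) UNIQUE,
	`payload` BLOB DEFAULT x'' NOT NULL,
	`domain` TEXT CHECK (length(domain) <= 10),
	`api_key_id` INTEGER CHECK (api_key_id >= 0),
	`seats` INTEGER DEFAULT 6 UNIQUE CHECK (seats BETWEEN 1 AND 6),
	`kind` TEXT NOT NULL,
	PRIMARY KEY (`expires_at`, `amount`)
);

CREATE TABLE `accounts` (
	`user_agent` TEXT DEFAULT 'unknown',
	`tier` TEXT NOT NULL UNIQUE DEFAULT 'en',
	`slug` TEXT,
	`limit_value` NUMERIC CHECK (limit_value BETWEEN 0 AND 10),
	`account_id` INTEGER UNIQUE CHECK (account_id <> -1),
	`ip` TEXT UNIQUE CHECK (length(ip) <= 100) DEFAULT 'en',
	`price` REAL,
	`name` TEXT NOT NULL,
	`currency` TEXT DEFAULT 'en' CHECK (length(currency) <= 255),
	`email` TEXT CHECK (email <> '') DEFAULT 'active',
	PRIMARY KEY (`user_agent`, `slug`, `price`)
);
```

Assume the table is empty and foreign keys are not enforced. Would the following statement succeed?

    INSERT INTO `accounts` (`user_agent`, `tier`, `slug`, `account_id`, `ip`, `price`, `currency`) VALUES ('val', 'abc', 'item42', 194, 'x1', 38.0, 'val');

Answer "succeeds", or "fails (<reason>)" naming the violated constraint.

fails (NOT NULL on name)

name is omitted from the column list and has no DEFAULT, so it would receive NULL.
But name is declared NOT NULL.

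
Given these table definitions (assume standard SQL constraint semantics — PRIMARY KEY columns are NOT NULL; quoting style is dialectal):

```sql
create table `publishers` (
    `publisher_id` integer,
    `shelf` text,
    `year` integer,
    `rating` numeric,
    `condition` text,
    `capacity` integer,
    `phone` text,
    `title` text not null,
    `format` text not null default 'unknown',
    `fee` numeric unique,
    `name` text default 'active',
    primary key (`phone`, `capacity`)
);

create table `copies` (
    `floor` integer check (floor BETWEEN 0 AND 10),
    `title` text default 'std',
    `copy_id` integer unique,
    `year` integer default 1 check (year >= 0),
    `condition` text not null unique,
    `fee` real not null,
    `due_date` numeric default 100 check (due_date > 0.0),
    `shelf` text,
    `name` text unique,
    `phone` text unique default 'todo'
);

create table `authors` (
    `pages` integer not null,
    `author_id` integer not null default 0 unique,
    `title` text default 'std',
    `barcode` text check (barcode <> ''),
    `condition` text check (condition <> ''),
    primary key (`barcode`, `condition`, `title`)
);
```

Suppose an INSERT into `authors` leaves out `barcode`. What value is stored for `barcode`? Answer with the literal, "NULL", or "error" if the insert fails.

barcode has no DEFAULT clause.
Omitting it would insert NULL, but it is part of the PRIMARY KEY, so the INSERT fails.

error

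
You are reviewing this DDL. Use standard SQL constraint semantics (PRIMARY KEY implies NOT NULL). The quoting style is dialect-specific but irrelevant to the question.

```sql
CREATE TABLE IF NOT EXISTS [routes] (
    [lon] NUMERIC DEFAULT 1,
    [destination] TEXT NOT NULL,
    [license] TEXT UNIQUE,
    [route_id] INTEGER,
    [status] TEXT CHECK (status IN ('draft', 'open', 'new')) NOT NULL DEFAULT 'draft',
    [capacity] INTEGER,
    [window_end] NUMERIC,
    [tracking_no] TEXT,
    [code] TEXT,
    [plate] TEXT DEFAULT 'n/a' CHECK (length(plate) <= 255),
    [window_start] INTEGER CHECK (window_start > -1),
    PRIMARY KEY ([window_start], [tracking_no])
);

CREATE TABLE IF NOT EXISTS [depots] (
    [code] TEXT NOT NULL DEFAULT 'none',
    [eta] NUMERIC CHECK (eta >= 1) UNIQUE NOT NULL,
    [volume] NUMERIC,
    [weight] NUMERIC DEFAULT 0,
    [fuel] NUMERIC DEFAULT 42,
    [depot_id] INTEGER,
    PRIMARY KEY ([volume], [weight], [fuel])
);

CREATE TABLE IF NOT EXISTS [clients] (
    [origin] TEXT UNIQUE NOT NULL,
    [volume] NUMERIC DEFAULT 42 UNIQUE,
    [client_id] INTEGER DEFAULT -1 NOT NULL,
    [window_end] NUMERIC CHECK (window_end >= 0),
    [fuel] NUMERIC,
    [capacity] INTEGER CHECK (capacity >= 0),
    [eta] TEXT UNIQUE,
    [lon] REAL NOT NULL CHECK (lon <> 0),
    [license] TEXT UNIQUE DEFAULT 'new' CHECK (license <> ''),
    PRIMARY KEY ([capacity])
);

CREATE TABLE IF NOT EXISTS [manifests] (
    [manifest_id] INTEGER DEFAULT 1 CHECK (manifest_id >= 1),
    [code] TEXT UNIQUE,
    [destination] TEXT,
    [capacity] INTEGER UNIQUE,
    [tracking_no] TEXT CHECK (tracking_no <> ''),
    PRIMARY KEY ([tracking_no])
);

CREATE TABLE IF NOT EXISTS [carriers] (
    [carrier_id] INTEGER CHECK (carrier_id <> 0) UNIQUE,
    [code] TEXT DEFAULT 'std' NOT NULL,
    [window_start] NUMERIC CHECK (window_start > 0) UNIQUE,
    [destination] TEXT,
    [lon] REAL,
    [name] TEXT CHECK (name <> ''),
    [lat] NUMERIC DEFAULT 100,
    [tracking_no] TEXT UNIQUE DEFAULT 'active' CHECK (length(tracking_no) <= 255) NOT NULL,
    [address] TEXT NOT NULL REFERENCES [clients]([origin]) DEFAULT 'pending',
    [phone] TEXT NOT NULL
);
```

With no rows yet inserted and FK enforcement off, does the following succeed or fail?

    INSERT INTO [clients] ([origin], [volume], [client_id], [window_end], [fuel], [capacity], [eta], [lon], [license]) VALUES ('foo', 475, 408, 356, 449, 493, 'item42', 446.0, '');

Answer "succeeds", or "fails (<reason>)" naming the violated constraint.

The value '' for license violates CHECK (license <> '').

fails (CHECK on license)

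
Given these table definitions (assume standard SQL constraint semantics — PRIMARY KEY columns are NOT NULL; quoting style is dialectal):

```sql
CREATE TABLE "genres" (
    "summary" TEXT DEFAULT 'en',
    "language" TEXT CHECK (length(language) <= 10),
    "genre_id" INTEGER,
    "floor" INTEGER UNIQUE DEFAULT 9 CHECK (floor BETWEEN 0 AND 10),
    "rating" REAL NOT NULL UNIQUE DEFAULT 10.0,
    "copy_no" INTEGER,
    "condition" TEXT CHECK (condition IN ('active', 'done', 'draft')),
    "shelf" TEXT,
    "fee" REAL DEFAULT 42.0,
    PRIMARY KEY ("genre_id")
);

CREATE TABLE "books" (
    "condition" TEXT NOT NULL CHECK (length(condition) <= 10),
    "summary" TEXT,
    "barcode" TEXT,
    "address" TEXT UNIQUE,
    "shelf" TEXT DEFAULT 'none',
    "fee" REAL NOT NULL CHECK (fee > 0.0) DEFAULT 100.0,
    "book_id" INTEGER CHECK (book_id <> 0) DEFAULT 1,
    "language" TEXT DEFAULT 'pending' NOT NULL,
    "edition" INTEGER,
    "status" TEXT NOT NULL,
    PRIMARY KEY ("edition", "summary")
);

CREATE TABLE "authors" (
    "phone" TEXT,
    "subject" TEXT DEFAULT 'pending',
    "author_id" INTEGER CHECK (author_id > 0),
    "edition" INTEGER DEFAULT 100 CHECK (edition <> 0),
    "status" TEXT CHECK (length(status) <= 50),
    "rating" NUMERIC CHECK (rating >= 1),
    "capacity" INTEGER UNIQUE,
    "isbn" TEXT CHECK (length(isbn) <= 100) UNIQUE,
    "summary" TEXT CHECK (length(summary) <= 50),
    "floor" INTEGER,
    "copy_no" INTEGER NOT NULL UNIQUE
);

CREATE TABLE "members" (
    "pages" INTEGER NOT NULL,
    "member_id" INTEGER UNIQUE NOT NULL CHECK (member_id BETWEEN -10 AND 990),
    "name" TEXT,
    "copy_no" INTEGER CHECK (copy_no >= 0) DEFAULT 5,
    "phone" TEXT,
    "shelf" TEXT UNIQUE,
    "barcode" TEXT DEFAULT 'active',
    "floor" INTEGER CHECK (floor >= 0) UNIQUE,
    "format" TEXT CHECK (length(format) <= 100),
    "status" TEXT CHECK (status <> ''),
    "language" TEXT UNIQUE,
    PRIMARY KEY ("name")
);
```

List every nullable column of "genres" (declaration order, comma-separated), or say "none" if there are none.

summary, language, floor, copy_no, condition, shelf, fee

- summary: DEFAULT only fills an omitted column; an explicit NULL is still allowed → nullable.
- language: CHECK does not forbid NULL (a CHECK constraint passes when its expression is NULL) → nullable.
- genre_id: part of the PRIMARY KEY, which implies NOT NULL → not nullable.
- floor: CHECK does not forbid NULL (a CHECK constraint passes when its expression is NULL) → nullable.
- rating: declared NOT NULL → not nullable.
- copy_no: no NOT NULL constraint applies → nullable.
- condition: CHECK does not forbid NULL (a CHECK constraint passes when its expression is NULL) → nullable.
- shelf: no NOT NULL constraint applies → nullable.
- fee: DEFAULT only fills an omitted column; an explicit NULL is still allowed → nullable.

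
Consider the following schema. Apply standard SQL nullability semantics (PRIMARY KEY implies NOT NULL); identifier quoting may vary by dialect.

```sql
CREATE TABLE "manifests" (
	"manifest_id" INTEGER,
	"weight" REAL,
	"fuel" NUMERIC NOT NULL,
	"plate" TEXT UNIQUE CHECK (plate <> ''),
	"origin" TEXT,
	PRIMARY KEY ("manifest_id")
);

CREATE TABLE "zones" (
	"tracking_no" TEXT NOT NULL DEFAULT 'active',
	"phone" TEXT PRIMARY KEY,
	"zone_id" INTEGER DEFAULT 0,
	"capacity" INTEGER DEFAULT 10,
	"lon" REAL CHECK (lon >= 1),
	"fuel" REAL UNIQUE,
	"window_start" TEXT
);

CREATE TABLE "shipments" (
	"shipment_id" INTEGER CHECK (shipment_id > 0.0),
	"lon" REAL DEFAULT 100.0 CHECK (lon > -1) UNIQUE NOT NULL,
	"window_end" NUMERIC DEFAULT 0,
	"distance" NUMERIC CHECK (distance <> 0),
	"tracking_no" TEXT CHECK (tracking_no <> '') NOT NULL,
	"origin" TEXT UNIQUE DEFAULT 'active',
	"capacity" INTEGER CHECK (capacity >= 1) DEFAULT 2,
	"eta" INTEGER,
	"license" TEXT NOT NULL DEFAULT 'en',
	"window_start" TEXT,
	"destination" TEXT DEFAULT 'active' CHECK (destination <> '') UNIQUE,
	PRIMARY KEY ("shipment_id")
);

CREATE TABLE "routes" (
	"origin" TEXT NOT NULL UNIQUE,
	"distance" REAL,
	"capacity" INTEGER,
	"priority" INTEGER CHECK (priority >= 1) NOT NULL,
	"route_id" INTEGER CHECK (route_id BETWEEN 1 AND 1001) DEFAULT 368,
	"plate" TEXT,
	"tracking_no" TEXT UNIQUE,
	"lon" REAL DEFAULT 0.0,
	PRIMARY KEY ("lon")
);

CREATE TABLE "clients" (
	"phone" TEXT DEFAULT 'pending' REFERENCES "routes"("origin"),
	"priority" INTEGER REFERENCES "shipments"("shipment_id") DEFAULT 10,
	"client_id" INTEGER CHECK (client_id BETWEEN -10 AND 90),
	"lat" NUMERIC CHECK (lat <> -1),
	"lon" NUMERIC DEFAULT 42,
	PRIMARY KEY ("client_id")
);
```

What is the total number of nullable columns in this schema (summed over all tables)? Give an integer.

manifests: 3 nullable (weight, plate, origin — PK (manifest_id) and explicit NOT NULL columns excluded).
zones: 5 nullable (zone_id, capacity, lon, fuel, window_start — PK (phone) and explicit NOT NULL columns excluded).
shipments: 7 nullable (window_end, distance, origin, capacity, eta, window_start, destination — PK (shipment_id) and explicit NOT NULL columns excluded).
routes: 5 nullable (distance, capacity, route_id, plate, tracking_no — PK (lon) and explicit NOT NULL columns excluded).
clients: 4 nullable (phone, priority, lat, lon — PK (client_id) and explicit NOT NULL columns excluded).
Total: 3 + 5 + 7 + 5 + 4 = 24.

24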